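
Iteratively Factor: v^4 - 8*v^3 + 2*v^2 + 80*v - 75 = (v - 5)*(v^3 - 3*v^2 - 13*v + 15) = (v - 5)*(v + 3)*(v^2 - 6*v + 5) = (v - 5)^2*(v + 3)*(v - 1)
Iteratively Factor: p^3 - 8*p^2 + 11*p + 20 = (p - 5)*(p^2 - 3*p - 4) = (p - 5)*(p + 1)*(p - 4)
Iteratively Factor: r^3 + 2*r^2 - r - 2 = (r - 1)*(r^2 + 3*r + 2) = (r - 1)*(r + 2)*(r + 1)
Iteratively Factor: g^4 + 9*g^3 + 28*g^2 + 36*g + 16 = (g + 2)*(g^3 + 7*g^2 + 14*g + 8) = (g + 1)*(g + 2)*(g^2 + 6*g + 8) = (g + 1)*(g + 2)*(g + 4)*(g + 2)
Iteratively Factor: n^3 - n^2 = (n)*(n^2 - n) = n^2*(n - 1)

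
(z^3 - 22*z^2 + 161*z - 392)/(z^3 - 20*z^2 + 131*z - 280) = (z - 7)/(z - 5)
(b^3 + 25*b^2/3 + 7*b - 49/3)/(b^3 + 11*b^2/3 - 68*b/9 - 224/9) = 3*(b^2 + 6*b - 7)/(3*b^2 + 4*b - 32)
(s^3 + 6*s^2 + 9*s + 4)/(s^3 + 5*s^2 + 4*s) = (s + 1)/s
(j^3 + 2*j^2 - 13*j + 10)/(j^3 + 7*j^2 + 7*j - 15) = (j - 2)/(j + 3)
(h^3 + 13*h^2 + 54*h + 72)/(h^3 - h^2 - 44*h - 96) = (h + 6)/(h - 8)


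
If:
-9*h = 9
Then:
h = -1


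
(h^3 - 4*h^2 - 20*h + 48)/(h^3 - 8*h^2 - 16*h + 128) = (h^2 - 8*h + 12)/(h^2 - 12*h + 32)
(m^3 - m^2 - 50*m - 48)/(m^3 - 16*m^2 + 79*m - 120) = (m^2 + 7*m + 6)/(m^2 - 8*m + 15)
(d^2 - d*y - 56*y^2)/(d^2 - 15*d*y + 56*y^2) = (-d - 7*y)/(-d + 7*y)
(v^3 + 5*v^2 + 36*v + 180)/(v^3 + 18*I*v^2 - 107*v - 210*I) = (v^2 + v*(5 - 6*I) - 30*I)/(v^2 + 12*I*v - 35)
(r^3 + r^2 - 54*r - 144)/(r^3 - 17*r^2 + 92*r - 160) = (r^2 + 9*r + 18)/(r^2 - 9*r + 20)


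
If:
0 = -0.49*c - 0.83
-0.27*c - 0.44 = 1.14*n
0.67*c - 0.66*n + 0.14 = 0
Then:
No Solution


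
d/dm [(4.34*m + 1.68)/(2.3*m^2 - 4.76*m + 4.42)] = (-9.982*m^2 - 7.728*m + 27.1796)/(5.29*m^4 - 21.896*m^3 + 42.9896*m^2 - 42.0784*m + 19.5364)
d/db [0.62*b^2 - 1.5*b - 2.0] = 1.24*b - 1.5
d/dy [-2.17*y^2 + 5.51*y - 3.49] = 5.51 - 4.34*y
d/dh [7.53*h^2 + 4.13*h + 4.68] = 15.06*h + 4.13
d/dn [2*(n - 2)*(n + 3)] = 4*n + 2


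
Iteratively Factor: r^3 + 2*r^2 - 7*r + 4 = (r - 1)*(r^2 + 3*r - 4) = (r - 1)^2*(r + 4)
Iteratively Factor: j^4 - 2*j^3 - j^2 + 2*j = (j - 2)*(j^3 - j) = (j - 2)*(j - 1)*(j^2 + j) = j*(j - 2)*(j - 1)*(j + 1)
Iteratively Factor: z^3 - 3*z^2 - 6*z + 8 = (z - 4)*(z^2 + z - 2) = (z - 4)*(z - 1)*(z + 2)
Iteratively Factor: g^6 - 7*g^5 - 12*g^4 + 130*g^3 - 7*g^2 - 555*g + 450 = (g - 5)*(g^5 - 2*g^4 - 22*g^3 + 20*g^2 + 93*g - 90) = (g - 5)*(g - 2)*(g^4 - 22*g^2 - 24*g + 45) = (g - 5)*(g - 2)*(g + 3)*(g^3 - 3*g^2 - 13*g + 15) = (g - 5)^2*(g - 2)*(g + 3)*(g^2 + 2*g - 3) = (g - 5)^2*(g - 2)*(g - 1)*(g + 3)*(g + 3)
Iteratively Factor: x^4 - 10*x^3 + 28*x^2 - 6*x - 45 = (x - 5)*(x^3 - 5*x^2 + 3*x + 9) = (x - 5)*(x + 1)*(x^2 - 6*x + 9) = (x - 5)*(x - 3)*(x + 1)*(x - 3)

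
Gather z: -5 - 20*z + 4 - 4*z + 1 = -24*z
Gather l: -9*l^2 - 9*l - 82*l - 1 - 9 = -9*l^2 - 91*l - 10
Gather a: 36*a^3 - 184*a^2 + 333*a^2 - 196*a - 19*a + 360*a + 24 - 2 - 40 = 36*a^3 + 149*a^2 + 145*a - 18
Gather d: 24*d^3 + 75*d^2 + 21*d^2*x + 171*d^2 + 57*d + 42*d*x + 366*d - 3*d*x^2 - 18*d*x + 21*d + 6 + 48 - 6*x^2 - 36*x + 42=24*d^3 + d^2*(21*x + 246) + d*(-3*x^2 + 24*x + 444) - 6*x^2 - 36*x + 96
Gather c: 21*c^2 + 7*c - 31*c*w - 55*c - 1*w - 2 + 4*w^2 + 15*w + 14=21*c^2 + c*(-31*w - 48) + 4*w^2 + 14*w + 12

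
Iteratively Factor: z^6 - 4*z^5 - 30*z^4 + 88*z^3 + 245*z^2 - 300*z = (z - 5)*(z^5 + z^4 - 25*z^3 - 37*z^2 + 60*z) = (z - 5)*(z + 3)*(z^4 - 2*z^3 - 19*z^2 + 20*z) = (z - 5)*(z + 3)*(z + 4)*(z^3 - 6*z^2 + 5*z) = (z - 5)*(z - 1)*(z + 3)*(z + 4)*(z^2 - 5*z) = z*(z - 5)*(z - 1)*(z + 3)*(z + 4)*(z - 5)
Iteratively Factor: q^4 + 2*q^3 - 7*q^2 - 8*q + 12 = (q - 1)*(q^3 + 3*q^2 - 4*q - 12) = (q - 2)*(q - 1)*(q^2 + 5*q + 6) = (q - 2)*(q - 1)*(q + 2)*(q + 3)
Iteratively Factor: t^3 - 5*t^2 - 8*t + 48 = (t - 4)*(t^2 - t - 12) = (t - 4)^2*(t + 3)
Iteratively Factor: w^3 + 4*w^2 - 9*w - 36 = (w + 4)*(w^2 - 9) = (w + 3)*(w + 4)*(w - 3)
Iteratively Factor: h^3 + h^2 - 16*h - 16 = (h + 4)*(h^2 - 3*h - 4) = (h + 1)*(h + 4)*(h - 4)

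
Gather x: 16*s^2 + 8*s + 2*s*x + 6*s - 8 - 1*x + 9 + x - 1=16*s^2 + 2*s*x + 14*s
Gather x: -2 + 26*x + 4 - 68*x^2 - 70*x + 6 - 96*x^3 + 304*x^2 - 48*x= -96*x^3 + 236*x^2 - 92*x + 8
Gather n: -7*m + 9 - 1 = 8 - 7*m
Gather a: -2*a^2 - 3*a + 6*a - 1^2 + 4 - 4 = -2*a^2 + 3*a - 1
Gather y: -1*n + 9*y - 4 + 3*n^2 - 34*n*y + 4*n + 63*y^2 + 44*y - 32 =3*n^2 + 3*n + 63*y^2 + y*(53 - 34*n) - 36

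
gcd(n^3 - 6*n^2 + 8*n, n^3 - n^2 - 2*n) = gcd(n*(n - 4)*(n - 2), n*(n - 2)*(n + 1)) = n^2 - 2*n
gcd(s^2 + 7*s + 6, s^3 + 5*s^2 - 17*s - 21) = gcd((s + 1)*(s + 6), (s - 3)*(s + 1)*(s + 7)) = s + 1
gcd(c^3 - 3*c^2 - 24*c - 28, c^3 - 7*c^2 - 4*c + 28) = c^2 - 5*c - 14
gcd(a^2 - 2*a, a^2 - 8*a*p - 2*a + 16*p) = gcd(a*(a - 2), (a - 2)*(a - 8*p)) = a - 2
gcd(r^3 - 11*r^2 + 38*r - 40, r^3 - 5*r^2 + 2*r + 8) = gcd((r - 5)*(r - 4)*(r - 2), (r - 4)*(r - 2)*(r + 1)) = r^2 - 6*r + 8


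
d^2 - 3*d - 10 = (d - 5)*(d + 2)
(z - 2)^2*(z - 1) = z^3 - 5*z^2 + 8*z - 4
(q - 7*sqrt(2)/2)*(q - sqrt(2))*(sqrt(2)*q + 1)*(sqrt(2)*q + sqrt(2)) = 2*q^4 - 8*sqrt(2)*q^3 + 2*q^3 - 8*sqrt(2)*q^2 + 5*q^2 + 5*q + 7*sqrt(2)*q + 7*sqrt(2)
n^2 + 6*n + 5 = (n + 1)*(n + 5)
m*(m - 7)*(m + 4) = m^3 - 3*m^2 - 28*m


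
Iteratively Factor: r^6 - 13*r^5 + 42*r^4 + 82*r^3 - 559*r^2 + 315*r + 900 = (r - 3)*(r^5 - 10*r^4 + 12*r^3 + 118*r^2 - 205*r - 300) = (r - 4)*(r - 3)*(r^4 - 6*r^3 - 12*r^2 + 70*r + 75) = (r - 4)*(r - 3)*(r + 1)*(r^3 - 7*r^2 - 5*r + 75) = (r - 4)*(r - 3)*(r + 1)*(r + 3)*(r^2 - 10*r + 25) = (r - 5)*(r - 4)*(r - 3)*(r + 1)*(r + 3)*(r - 5)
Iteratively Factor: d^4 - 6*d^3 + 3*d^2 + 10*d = (d + 1)*(d^3 - 7*d^2 + 10*d) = d*(d + 1)*(d^2 - 7*d + 10) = d*(d - 2)*(d + 1)*(d - 5)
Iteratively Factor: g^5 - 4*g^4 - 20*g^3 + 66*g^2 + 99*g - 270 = (g - 5)*(g^4 + g^3 - 15*g^2 - 9*g + 54) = (g - 5)*(g + 3)*(g^3 - 2*g^2 - 9*g + 18) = (g - 5)*(g + 3)^2*(g^2 - 5*g + 6) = (g - 5)*(g - 3)*(g + 3)^2*(g - 2)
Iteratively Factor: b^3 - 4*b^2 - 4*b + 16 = (b + 2)*(b^2 - 6*b + 8) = (b - 2)*(b + 2)*(b - 4)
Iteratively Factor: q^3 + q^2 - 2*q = (q - 1)*(q^2 + 2*q) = q*(q - 1)*(q + 2)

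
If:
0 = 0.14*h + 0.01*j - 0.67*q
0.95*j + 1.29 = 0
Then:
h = 4.78571428571429*q + 0.0969924812030075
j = -1.36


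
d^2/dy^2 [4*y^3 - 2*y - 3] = 24*y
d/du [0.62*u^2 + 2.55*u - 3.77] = 1.24*u + 2.55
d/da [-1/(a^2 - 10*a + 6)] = 2*(a - 5)/(a^2 - 10*a + 6)^2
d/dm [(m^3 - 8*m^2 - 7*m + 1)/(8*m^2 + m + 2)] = (8*m^4 + 2*m^3 + 54*m^2 - 48*m - 15)/(64*m^4 + 16*m^3 + 33*m^2 + 4*m + 4)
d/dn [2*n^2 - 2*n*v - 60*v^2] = 4*n - 2*v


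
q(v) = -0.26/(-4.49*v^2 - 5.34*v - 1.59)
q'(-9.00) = 0.00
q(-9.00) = 0.00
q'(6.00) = -0.00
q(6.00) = 0.00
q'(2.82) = -0.00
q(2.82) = 0.00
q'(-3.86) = 0.00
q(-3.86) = 0.01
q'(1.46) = -0.01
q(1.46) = 0.01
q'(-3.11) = 0.01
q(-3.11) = 0.01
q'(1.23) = -0.02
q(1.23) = 0.02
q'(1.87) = -0.01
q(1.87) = 0.01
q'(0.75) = -0.05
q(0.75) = 0.03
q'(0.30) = -0.16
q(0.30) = 0.07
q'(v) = -0.26*(8.98*v + 5.34)/(-4.49*v^2 - 5.34*v - 1.59)^2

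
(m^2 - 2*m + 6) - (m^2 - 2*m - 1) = 7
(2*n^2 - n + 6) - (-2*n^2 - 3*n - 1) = 4*n^2 + 2*n + 7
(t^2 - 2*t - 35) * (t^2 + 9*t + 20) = t^4 + 7*t^3 - 33*t^2 - 355*t - 700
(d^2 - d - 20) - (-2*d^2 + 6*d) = 3*d^2 - 7*d - 20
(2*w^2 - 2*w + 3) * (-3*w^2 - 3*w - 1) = -6*w^4 - 5*w^2 - 7*w - 3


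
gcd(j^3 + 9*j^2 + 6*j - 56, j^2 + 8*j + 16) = j + 4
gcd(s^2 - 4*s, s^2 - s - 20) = 1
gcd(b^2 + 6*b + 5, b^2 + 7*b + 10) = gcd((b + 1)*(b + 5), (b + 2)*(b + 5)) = b + 5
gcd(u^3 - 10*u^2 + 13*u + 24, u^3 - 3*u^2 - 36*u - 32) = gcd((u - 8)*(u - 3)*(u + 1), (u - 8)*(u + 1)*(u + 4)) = u^2 - 7*u - 8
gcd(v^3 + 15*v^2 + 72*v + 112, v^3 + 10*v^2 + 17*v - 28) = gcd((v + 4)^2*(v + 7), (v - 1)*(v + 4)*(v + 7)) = v^2 + 11*v + 28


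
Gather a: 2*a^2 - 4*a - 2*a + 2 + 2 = 2*a^2 - 6*a + 4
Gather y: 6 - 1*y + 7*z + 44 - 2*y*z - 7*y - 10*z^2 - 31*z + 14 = y*(-2*z - 8) - 10*z^2 - 24*z + 64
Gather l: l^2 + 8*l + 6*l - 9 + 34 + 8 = l^2 + 14*l + 33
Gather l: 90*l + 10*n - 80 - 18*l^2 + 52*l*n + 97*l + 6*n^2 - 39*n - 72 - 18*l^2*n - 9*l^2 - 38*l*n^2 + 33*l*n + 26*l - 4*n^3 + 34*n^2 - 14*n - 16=l^2*(-18*n - 27) + l*(-38*n^2 + 85*n + 213) - 4*n^3 + 40*n^2 - 43*n - 168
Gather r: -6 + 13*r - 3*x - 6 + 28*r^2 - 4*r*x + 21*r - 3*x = 28*r^2 + r*(34 - 4*x) - 6*x - 12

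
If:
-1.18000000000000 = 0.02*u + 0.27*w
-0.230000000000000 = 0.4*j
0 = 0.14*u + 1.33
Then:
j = -0.58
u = -9.50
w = -3.67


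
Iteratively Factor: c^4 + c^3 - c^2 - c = (c + 1)*(c^3 - c) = (c + 1)^2*(c^2 - c) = c*(c + 1)^2*(c - 1)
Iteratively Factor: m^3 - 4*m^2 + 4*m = (m - 2)*(m^2 - 2*m) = (m - 2)^2*(m)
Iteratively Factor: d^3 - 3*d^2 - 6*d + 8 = (d + 2)*(d^2 - 5*d + 4) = (d - 4)*(d + 2)*(d - 1)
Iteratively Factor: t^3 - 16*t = (t + 4)*(t^2 - 4*t) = (t - 4)*(t + 4)*(t)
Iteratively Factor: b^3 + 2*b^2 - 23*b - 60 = (b + 3)*(b^2 - b - 20) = (b + 3)*(b + 4)*(b - 5)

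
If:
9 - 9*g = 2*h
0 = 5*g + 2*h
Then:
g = 9/4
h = -45/8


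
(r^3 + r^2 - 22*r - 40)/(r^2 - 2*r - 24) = (r^2 - 3*r - 10)/(r - 6)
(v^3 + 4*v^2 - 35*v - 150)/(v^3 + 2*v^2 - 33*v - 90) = (v + 5)/(v + 3)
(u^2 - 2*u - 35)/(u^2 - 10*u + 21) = (u + 5)/(u - 3)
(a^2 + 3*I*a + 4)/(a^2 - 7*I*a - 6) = (a + 4*I)/(a - 6*I)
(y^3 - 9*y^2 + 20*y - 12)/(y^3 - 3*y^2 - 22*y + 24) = (y - 2)/(y + 4)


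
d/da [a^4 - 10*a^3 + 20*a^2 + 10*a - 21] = 4*a^3 - 30*a^2 + 40*a + 10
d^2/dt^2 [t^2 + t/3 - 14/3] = 2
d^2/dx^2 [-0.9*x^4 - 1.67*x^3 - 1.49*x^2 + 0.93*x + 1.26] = -10.8*x^2 - 10.02*x - 2.98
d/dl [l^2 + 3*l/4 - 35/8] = 2*l + 3/4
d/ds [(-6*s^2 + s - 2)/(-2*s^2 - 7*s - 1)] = (44*s^2 + 4*s - 15)/(4*s^4 + 28*s^3 + 53*s^2 + 14*s + 1)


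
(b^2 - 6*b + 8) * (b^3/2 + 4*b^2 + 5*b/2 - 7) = b^5/2 + b^4 - 35*b^3/2 + 10*b^2 + 62*b - 56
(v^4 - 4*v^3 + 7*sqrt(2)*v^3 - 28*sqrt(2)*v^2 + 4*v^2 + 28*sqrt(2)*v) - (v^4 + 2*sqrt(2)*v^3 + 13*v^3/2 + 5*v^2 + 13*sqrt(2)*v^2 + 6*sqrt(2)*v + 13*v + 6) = -21*v^3/2 + 5*sqrt(2)*v^3 - 41*sqrt(2)*v^2 - v^2 - 13*v + 22*sqrt(2)*v - 6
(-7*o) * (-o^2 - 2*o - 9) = 7*o^3 + 14*o^2 + 63*o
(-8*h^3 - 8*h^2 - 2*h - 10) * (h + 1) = -8*h^4 - 16*h^3 - 10*h^2 - 12*h - 10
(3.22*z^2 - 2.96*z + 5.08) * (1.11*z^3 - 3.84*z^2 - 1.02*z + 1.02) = 3.5742*z^5 - 15.6504*z^4 + 13.7208*z^3 - 13.2036*z^2 - 8.2008*z + 5.1816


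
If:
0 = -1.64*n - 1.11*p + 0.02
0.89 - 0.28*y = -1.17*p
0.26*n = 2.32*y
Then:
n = 0.52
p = -0.75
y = 0.06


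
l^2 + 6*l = l*(l + 6)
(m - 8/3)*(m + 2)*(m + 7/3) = m^3 + 5*m^2/3 - 62*m/9 - 112/9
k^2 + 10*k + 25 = (k + 5)^2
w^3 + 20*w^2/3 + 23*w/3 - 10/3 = (w - 1/3)*(w + 2)*(w + 5)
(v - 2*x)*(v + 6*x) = v^2 + 4*v*x - 12*x^2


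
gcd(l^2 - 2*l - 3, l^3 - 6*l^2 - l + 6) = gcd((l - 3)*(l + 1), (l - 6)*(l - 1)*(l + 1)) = l + 1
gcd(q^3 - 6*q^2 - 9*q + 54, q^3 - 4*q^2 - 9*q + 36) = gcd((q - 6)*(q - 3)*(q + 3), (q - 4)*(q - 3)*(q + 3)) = q^2 - 9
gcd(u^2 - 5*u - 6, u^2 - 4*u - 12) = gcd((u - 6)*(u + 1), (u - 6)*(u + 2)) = u - 6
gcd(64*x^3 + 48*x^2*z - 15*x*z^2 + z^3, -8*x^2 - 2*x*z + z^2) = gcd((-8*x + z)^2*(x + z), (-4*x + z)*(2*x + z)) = 1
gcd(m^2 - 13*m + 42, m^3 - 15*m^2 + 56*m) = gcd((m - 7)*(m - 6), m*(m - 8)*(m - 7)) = m - 7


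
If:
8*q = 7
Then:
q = 7/8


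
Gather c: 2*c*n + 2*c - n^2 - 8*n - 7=c*(2*n + 2) - n^2 - 8*n - 7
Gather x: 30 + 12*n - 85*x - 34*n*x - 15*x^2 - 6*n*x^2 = 12*n + x^2*(-6*n - 15) + x*(-34*n - 85) + 30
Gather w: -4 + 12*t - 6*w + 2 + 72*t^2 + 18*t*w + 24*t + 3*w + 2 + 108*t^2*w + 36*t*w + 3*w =72*t^2 + 36*t + w*(108*t^2 + 54*t)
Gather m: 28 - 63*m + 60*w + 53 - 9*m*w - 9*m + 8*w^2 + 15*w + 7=m*(-9*w - 72) + 8*w^2 + 75*w + 88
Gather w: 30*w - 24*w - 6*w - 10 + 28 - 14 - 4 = 0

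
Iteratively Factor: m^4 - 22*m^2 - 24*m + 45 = (m + 3)*(m^3 - 3*m^2 - 13*m + 15) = (m - 1)*(m + 3)*(m^2 - 2*m - 15) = (m - 5)*(m - 1)*(m + 3)*(m + 3)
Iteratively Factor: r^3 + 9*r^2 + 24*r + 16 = (r + 4)*(r^2 + 5*r + 4) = (r + 1)*(r + 4)*(r + 4)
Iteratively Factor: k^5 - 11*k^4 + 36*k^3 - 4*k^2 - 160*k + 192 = (k - 4)*(k^4 - 7*k^3 + 8*k^2 + 28*k - 48) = (k - 4)^2*(k^3 - 3*k^2 - 4*k + 12) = (k - 4)^2*(k - 2)*(k^2 - k - 6) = (k - 4)^2*(k - 3)*(k - 2)*(k + 2)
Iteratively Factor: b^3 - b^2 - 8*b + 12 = (b + 3)*(b^2 - 4*b + 4) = (b - 2)*(b + 3)*(b - 2)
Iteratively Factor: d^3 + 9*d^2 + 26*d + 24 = (d + 3)*(d^2 + 6*d + 8) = (d + 3)*(d + 4)*(d + 2)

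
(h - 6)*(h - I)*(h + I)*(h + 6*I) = h^4 - 6*h^3 + 6*I*h^3 + h^2 - 36*I*h^2 - 6*h + 6*I*h - 36*I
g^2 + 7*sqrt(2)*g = g*(g + 7*sqrt(2))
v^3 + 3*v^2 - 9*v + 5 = (v - 1)^2*(v + 5)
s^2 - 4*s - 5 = (s - 5)*(s + 1)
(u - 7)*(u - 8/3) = u^2 - 29*u/3 + 56/3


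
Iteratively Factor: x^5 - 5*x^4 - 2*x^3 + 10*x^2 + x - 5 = (x - 1)*(x^4 - 4*x^3 - 6*x^2 + 4*x + 5) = (x - 1)*(x + 1)*(x^3 - 5*x^2 - x + 5) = (x - 1)*(x + 1)^2*(x^2 - 6*x + 5) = (x - 5)*(x - 1)*(x + 1)^2*(x - 1)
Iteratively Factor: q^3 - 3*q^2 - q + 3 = (q - 1)*(q^2 - 2*q - 3) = (q - 1)*(q + 1)*(q - 3)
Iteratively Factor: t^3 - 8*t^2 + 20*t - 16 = (t - 4)*(t^2 - 4*t + 4) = (t - 4)*(t - 2)*(t - 2)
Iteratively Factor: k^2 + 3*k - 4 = (k + 4)*(k - 1)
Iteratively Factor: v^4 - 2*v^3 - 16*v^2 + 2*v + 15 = (v + 3)*(v^3 - 5*v^2 - v + 5) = (v - 5)*(v + 3)*(v^2 - 1) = (v - 5)*(v - 1)*(v + 3)*(v + 1)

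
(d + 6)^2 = d^2 + 12*d + 36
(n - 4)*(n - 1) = n^2 - 5*n + 4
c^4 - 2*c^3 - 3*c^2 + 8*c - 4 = (c - 2)*(c - 1)^2*(c + 2)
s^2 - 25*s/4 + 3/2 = (s - 6)*(s - 1/4)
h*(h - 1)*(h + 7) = h^3 + 6*h^2 - 7*h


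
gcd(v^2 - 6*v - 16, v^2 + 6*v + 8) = v + 2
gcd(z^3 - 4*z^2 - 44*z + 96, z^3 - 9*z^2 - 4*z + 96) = z - 8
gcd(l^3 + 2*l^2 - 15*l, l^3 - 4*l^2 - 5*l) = l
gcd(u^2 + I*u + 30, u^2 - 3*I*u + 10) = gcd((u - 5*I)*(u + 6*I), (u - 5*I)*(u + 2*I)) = u - 5*I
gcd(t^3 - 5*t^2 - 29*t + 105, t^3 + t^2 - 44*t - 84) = t - 7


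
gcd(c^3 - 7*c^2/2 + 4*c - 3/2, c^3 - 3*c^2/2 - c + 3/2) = c^2 - 5*c/2 + 3/2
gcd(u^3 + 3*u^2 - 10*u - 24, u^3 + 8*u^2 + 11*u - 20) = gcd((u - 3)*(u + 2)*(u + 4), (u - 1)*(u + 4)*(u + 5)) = u + 4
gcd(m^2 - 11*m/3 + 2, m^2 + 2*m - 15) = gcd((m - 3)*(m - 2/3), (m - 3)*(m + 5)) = m - 3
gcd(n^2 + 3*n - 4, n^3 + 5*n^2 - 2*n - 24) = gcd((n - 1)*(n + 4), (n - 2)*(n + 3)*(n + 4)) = n + 4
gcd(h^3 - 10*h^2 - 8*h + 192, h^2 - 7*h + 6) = h - 6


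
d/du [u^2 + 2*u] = 2*u + 2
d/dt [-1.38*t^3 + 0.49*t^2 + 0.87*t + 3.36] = -4.14*t^2 + 0.98*t + 0.87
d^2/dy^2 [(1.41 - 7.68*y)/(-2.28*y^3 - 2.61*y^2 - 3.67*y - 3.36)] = (239.542272*y^5 + 186.255936*y^4 - 158.142528*y^3 - 834.43959*y^2 - 420.328602*y - 202.659258)/(11.852352*y^9 + 40.703472*y^8 + 103.829148*y^7 + 201.216069*y^6 + 287.096625*y^5 + 342.818271*y^4 + 319.758319*y^3 + 224.16408*y^2 + 124.298496*y + 37.933056)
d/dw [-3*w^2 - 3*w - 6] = -6*w - 3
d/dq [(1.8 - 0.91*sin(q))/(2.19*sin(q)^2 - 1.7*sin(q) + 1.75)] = (1.9929*sin(q)^2 - 7.884*sin(q) + 1.4675)*cos(q)/(4.7961*sin(q)^4 - 7.446*sin(q)^3 + 10.555*sin(q)^2 - 5.95*sin(q) + 3.0625)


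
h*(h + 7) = h^2 + 7*h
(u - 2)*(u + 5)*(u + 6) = u^3 + 9*u^2 + 8*u - 60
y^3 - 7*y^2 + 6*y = y*(y - 6)*(y - 1)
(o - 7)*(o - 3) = o^2 - 10*o + 21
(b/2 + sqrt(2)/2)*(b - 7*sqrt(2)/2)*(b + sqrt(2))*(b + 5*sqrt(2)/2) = b^4/2 + sqrt(2)*b^3/2 - 39*b^2/4 - 37*sqrt(2)*b/2 - 35/2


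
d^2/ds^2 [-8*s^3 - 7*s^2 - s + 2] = -48*s - 14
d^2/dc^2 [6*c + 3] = 0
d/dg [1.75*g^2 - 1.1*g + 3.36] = 3.5*g - 1.1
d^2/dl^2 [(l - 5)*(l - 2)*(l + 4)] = 6*l - 6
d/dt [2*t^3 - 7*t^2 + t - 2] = 6*t^2 - 14*t + 1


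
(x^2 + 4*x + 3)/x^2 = 1 + 4/x + 3/x^2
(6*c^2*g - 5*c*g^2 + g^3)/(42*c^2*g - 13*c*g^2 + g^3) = (6*c^2 - 5*c*g + g^2)/(42*c^2 - 13*c*g + g^2)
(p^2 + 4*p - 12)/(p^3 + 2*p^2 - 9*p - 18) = (p^2 + 4*p - 12)/(p^3 + 2*p^2 - 9*p - 18)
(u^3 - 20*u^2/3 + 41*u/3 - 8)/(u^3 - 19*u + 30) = (3*u^2 - 11*u + 8)/(3*(u^2 + 3*u - 10))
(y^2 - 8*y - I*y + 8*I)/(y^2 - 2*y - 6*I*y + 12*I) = (y^2 - 8*y - I*y + 8*I)/(y^2 - 2*y - 6*I*y + 12*I)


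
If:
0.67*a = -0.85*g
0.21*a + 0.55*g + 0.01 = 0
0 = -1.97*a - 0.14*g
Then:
No Solution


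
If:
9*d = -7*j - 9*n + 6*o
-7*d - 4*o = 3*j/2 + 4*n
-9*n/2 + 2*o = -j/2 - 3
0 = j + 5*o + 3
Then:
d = 124/517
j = -576/517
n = 194/517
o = -195/517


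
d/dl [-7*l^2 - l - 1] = -14*l - 1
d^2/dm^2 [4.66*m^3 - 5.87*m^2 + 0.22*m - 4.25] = 27.96*m - 11.74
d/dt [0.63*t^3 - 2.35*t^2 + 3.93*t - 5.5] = 1.89*t^2 - 4.7*t + 3.93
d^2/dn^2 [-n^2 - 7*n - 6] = -2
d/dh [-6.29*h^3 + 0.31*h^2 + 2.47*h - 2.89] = -18.87*h^2 + 0.62*h + 2.47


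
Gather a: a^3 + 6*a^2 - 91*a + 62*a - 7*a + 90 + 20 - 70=a^3 + 6*a^2 - 36*a + 40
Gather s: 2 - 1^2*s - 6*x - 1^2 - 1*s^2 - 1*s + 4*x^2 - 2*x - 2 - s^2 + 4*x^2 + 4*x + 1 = -2*s^2 - 2*s + 8*x^2 - 4*x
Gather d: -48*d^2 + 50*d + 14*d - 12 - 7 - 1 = -48*d^2 + 64*d - 20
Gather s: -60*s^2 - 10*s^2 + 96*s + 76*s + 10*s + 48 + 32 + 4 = -70*s^2 + 182*s + 84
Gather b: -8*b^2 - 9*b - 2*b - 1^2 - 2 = -8*b^2 - 11*b - 3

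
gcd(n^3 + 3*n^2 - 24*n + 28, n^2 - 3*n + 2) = n - 2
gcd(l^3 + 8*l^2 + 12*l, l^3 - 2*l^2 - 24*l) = l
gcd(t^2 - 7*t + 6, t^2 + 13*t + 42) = 1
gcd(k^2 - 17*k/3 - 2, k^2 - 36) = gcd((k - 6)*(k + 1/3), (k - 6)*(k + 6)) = k - 6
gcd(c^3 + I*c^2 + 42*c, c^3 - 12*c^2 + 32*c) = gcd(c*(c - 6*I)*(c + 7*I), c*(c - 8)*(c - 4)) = c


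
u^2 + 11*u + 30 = (u + 5)*(u + 6)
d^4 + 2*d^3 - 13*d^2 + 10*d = d*(d - 2)*(d - 1)*(d + 5)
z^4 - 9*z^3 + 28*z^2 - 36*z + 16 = (z - 4)*(z - 2)^2*(z - 1)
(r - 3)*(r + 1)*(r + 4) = r^3 + 2*r^2 - 11*r - 12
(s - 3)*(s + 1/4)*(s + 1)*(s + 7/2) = s^4 + 7*s^3/4 - 77*s^2/8 - 13*s - 21/8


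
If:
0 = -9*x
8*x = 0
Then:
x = 0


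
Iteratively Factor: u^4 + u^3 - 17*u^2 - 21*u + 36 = (u - 4)*(u^3 + 5*u^2 + 3*u - 9) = (u - 4)*(u + 3)*(u^2 + 2*u - 3) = (u - 4)*(u + 3)^2*(u - 1)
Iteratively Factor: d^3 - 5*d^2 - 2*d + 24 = (d + 2)*(d^2 - 7*d + 12) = (d - 4)*(d + 2)*(d - 3)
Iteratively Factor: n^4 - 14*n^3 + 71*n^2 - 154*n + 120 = (n - 2)*(n^3 - 12*n^2 + 47*n - 60) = (n - 5)*(n - 2)*(n^2 - 7*n + 12) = (n - 5)*(n - 3)*(n - 2)*(n - 4)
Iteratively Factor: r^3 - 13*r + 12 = (r + 4)*(r^2 - 4*r + 3) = (r - 3)*(r + 4)*(r - 1)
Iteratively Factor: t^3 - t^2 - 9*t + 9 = (t + 3)*(t^2 - 4*t + 3) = (t - 3)*(t + 3)*(t - 1)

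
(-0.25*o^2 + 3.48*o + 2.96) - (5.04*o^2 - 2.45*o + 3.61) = -5.29*o^2 + 5.93*o - 0.65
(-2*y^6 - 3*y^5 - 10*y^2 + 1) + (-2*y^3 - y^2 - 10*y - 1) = -2*y^6 - 3*y^5 - 2*y^3 - 11*y^2 - 10*y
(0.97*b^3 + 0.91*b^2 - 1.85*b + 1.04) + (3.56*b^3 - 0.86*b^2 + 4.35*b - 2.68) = 4.53*b^3 + 0.05*b^2 + 2.5*b - 1.64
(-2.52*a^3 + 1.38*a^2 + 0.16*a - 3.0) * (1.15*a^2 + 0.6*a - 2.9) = -2.898*a^5 + 0.0749999999999997*a^4 + 8.32*a^3 - 7.356*a^2 - 2.264*a + 8.7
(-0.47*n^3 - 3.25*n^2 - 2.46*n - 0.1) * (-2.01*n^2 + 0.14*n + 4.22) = 0.9447*n^5 + 6.4667*n^4 + 2.5062*n^3 - 13.8584*n^2 - 10.3952*n - 0.422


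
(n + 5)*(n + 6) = n^2 + 11*n + 30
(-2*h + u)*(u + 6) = -2*h*u - 12*h + u^2 + 6*u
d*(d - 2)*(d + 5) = d^3 + 3*d^2 - 10*d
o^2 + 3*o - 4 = (o - 1)*(o + 4)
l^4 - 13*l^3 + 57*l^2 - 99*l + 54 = (l - 6)*(l - 3)^2*(l - 1)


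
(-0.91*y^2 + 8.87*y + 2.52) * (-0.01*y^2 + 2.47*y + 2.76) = 0.0091*y^4 - 2.3364*y^3 + 19.3721*y^2 + 30.7056*y + 6.9552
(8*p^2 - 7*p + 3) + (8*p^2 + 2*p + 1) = 16*p^2 - 5*p + 4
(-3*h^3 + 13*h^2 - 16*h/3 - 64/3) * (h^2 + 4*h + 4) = -3*h^5 + h^4 + 104*h^3/3 + 28*h^2/3 - 320*h/3 - 256/3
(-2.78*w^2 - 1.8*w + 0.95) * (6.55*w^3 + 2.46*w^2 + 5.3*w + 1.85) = -18.209*w^5 - 18.6288*w^4 - 12.9395*w^3 - 12.346*w^2 + 1.705*w + 1.7575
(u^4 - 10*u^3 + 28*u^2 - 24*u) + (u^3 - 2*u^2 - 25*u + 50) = u^4 - 9*u^3 + 26*u^2 - 49*u + 50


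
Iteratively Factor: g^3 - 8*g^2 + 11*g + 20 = (g + 1)*(g^2 - 9*g + 20) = (g - 4)*(g + 1)*(g - 5)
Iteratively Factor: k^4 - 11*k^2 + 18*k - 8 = (k - 2)*(k^3 + 2*k^2 - 7*k + 4) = (k - 2)*(k - 1)*(k^2 + 3*k - 4) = (k - 2)*(k - 1)^2*(k + 4)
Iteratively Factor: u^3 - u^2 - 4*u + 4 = (u - 2)*(u^2 + u - 2) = (u - 2)*(u - 1)*(u + 2)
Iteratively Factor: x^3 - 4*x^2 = (x)*(x^2 - 4*x) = x*(x - 4)*(x)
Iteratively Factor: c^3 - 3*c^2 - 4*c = (c + 1)*(c^2 - 4*c) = c*(c + 1)*(c - 4)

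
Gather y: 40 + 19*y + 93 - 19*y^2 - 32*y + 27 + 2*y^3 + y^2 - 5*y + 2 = 2*y^3 - 18*y^2 - 18*y + 162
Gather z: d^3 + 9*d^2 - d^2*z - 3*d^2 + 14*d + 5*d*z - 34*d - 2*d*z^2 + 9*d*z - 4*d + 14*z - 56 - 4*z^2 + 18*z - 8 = d^3 + 6*d^2 - 24*d + z^2*(-2*d - 4) + z*(-d^2 + 14*d + 32) - 64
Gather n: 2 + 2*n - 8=2*n - 6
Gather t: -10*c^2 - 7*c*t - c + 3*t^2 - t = -10*c^2 - c + 3*t^2 + t*(-7*c - 1)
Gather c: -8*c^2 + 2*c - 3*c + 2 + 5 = -8*c^2 - c + 7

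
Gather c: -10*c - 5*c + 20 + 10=30 - 15*c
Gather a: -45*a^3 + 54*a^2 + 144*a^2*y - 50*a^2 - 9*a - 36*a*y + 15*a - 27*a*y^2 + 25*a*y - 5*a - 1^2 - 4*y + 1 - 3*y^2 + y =-45*a^3 + a^2*(144*y + 4) + a*(-27*y^2 - 11*y + 1) - 3*y^2 - 3*y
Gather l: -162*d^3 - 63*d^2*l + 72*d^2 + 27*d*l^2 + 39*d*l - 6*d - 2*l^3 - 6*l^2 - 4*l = -162*d^3 + 72*d^2 - 6*d - 2*l^3 + l^2*(27*d - 6) + l*(-63*d^2 + 39*d - 4)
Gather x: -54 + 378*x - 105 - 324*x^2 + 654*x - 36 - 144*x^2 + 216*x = -468*x^2 + 1248*x - 195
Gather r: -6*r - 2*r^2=-2*r^2 - 6*r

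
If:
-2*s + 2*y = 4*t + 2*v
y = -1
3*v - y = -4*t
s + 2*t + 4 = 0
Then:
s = 1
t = -5/2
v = 3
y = -1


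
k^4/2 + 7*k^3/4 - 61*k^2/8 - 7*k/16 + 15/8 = (k/2 + 1/4)*(k - 5/2)*(k - 1/2)*(k + 6)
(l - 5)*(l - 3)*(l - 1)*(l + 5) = l^4 - 4*l^3 - 22*l^2 + 100*l - 75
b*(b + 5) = b^2 + 5*b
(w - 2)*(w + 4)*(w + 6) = w^3 + 8*w^2 + 4*w - 48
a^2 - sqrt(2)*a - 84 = (a - 7*sqrt(2))*(a + 6*sqrt(2))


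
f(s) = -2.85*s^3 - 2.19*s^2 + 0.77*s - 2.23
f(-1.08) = -2.03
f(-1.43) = 0.52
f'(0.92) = -10.50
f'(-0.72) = -0.51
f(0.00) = -2.23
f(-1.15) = -1.68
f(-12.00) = 4597.97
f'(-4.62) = -161.49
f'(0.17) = -0.22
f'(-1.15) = -5.50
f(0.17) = -2.18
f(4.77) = -357.70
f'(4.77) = -214.66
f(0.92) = -5.59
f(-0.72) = -2.86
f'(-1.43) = -10.45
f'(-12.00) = -1177.87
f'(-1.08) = -4.47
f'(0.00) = 0.77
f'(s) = -8.55*s^2 - 4.38*s + 0.77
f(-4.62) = 228.51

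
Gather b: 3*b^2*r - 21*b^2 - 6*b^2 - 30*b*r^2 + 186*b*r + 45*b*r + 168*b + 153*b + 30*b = b^2*(3*r - 27) + b*(-30*r^2 + 231*r + 351)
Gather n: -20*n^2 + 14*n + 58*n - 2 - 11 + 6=-20*n^2 + 72*n - 7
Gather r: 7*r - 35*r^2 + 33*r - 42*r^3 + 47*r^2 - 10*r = -42*r^3 + 12*r^2 + 30*r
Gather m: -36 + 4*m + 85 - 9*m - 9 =40 - 5*m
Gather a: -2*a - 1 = -2*a - 1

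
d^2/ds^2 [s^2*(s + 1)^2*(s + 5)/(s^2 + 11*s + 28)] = 2*(3*s^7 + 95*s^6 + 1209*s^5 + 7749*s^4 + 26056*s^3 + 42672*s^2 + 25872*s + 3920)/(s^6 + 33*s^5 + 447*s^4 + 3179*s^3 + 12516*s^2 + 25872*s + 21952)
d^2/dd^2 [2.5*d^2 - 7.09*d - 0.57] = 5.00000000000000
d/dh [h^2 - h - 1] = 2*h - 1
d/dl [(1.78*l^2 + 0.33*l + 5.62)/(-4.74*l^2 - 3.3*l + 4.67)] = (-4.3098*l^2 + 69.9028*l + 20.0871)/(22.4676*l^4 + 31.284*l^3 - 33.3816*l^2 - 30.822*l + 21.8089)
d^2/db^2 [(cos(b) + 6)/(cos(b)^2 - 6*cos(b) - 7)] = (9*sin(b)^4*cos(b) + 30*sin(b)^4 - 366*sin(b)^2 - 161*cos(b)/2 - 15*cos(3*b) - cos(5*b)/2 - 96)/(sin(b)^2 + 6*cos(b) + 6)^3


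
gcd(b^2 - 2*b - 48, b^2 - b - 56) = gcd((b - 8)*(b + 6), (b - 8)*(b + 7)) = b - 8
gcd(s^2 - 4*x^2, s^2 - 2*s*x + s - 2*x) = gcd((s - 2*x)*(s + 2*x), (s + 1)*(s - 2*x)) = -s + 2*x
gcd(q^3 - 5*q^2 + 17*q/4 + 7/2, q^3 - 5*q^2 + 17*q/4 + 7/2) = q^3 - 5*q^2 + 17*q/4 + 7/2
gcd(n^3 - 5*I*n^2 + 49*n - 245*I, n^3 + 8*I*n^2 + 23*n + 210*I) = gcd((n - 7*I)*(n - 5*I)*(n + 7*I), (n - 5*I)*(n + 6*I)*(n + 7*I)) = n^2 + 2*I*n + 35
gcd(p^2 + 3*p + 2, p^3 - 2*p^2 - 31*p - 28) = p + 1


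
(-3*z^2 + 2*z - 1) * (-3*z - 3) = 9*z^3 + 3*z^2 - 3*z + 3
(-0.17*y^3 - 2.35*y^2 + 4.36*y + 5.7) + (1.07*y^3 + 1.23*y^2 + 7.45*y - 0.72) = 0.9*y^3 - 1.12*y^2 + 11.81*y + 4.98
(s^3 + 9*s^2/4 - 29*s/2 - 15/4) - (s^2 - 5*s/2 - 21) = s^3 + 5*s^2/4 - 12*s + 69/4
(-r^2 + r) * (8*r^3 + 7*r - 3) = -8*r^5 + 8*r^4 - 7*r^3 + 10*r^2 - 3*r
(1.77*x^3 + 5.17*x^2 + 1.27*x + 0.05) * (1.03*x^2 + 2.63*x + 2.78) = 1.8231*x^5 + 9.9802*x^4 + 19.8258*x^3 + 17.7642*x^2 + 3.6621*x + 0.139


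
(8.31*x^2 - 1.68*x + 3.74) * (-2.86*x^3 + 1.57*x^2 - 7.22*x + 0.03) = -23.7666*x^5 + 17.8515*x^4 - 73.3322*x^3 + 18.2507*x^2 - 27.0532*x + 0.1122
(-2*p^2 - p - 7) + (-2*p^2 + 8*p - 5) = -4*p^2 + 7*p - 12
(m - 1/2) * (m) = m^2 - m/2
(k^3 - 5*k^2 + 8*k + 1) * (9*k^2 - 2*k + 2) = 9*k^5 - 47*k^4 + 84*k^3 - 17*k^2 + 14*k + 2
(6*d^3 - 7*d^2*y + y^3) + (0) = 6*d^3 - 7*d^2*y + y^3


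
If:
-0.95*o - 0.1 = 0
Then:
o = -0.11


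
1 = 1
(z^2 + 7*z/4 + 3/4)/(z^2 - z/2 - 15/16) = 4*(z + 1)/(4*z - 5)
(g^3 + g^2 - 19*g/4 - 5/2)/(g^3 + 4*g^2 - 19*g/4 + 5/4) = (4*g^3 + 4*g^2 - 19*g - 10)/(4*g^3 + 16*g^2 - 19*g + 5)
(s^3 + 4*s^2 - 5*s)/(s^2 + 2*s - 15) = s*(s - 1)/(s - 3)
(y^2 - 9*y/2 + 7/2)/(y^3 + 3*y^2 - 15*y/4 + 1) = 2*(2*y^2 - 9*y + 7)/(4*y^3 + 12*y^2 - 15*y + 4)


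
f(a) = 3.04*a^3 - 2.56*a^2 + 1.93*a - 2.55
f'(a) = 9.12*a^2 - 5.12*a + 1.93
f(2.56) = 36.62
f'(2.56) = 48.59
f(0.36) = -2.05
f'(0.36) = 1.27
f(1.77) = 9.70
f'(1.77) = 21.44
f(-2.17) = -49.86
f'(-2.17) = 55.99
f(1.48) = 4.55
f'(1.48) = 14.33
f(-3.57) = -180.38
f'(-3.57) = 136.44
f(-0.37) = -3.77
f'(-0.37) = 5.07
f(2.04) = 16.54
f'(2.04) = 29.44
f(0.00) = -2.55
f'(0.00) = 1.93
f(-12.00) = -5647.47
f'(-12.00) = 1376.65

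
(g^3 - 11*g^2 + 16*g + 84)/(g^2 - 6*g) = g - 5 - 14/g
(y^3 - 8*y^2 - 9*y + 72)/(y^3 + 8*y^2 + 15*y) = (y^2 - 11*y + 24)/(y*(y + 5))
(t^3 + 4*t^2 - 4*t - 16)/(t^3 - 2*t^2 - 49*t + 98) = (t^2 + 6*t + 8)/(t^2 - 49)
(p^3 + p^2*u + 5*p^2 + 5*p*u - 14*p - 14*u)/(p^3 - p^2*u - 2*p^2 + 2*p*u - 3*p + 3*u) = (p^3 + p^2*u + 5*p^2 + 5*p*u - 14*p - 14*u)/(p^3 - p^2*u - 2*p^2 + 2*p*u - 3*p + 3*u)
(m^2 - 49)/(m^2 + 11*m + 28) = (m - 7)/(m + 4)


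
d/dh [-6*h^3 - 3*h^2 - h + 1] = -18*h^2 - 6*h - 1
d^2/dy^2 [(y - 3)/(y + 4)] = -14/(y + 4)^3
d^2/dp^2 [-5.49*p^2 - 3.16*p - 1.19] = -10.9800000000000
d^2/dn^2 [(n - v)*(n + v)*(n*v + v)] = 2*v*(3*n + 1)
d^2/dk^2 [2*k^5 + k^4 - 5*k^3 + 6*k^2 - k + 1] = 40*k^3 + 12*k^2 - 30*k + 12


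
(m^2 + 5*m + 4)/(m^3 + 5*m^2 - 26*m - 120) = (m + 1)/(m^2 + m - 30)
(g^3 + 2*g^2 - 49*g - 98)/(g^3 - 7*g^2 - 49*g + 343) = (g + 2)/(g - 7)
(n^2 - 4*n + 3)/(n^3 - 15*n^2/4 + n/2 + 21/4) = 4*(n - 1)/(4*n^2 - 3*n - 7)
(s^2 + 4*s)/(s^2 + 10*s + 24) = s/(s + 6)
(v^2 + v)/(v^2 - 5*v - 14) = v*(v + 1)/(v^2 - 5*v - 14)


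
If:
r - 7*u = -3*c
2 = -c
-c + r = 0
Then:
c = -2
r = -2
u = -8/7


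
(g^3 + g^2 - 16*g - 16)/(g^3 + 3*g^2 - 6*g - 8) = (g - 4)/(g - 2)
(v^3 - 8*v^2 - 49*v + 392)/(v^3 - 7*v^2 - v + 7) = (v^2 - v - 56)/(v^2 - 1)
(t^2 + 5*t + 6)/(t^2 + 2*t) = (t + 3)/t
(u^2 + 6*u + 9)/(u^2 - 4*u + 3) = (u^2 + 6*u + 9)/(u^2 - 4*u + 3)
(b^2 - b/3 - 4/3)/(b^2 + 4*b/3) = (3*b^2 - b - 4)/(b*(3*b + 4))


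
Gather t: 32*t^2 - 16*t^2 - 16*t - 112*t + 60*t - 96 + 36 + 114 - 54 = 16*t^2 - 68*t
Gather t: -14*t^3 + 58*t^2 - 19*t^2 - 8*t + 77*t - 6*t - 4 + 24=-14*t^3 + 39*t^2 + 63*t + 20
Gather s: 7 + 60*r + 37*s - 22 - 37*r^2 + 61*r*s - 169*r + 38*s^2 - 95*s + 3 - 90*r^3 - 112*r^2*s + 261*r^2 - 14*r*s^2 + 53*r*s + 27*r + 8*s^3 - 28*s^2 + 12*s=-90*r^3 + 224*r^2 - 82*r + 8*s^3 + s^2*(10 - 14*r) + s*(-112*r^2 + 114*r - 46) - 12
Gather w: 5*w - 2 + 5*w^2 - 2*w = 5*w^2 + 3*w - 2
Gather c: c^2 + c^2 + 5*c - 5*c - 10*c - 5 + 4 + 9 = 2*c^2 - 10*c + 8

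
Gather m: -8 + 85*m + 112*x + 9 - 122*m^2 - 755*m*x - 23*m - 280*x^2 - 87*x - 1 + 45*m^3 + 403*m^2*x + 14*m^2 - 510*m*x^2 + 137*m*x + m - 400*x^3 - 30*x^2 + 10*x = 45*m^3 + m^2*(403*x - 108) + m*(-510*x^2 - 618*x + 63) - 400*x^3 - 310*x^2 + 35*x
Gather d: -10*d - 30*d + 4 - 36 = -40*d - 32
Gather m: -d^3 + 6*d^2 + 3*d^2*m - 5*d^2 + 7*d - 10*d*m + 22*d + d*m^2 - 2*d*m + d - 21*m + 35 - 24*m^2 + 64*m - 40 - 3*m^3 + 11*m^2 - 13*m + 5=-d^3 + d^2 + 30*d - 3*m^3 + m^2*(d - 13) + m*(3*d^2 - 12*d + 30)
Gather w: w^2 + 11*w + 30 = w^2 + 11*w + 30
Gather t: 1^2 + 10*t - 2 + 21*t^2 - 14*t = 21*t^2 - 4*t - 1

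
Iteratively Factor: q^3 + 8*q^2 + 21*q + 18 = (q + 3)*(q^2 + 5*q + 6) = (q + 3)^2*(q + 2)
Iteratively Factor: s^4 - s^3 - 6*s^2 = (s)*(s^3 - s^2 - 6*s) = s^2*(s^2 - s - 6) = s^2*(s + 2)*(s - 3)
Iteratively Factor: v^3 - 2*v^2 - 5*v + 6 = (v + 2)*(v^2 - 4*v + 3) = (v - 1)*(v + 2)*(v - 3)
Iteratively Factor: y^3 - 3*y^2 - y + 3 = (y - 3)*(y^2 - 1) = (y - 3)*(y - 1)*(y + 1)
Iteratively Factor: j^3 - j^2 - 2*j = (j - 2)*(j^2 + j) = (j - 2)*(j + 1)*(j)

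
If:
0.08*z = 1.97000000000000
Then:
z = 24.62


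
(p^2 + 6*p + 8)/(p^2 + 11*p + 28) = (p + 2)/(p + 7)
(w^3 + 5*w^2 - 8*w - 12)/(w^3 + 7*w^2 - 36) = (w + 1)/(w + 3)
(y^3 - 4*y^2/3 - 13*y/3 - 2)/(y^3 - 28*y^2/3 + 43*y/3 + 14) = (y + 1)/(y - 7)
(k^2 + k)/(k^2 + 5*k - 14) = k*(k + 1)/(k^2 + 5*k - 14)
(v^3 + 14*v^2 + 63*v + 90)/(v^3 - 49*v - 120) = (v + 6)/(v - 8)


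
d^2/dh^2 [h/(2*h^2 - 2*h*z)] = ((-3*h + z)*(h - z) + (2*h - z)^2)/(h^2*(h - z)^3)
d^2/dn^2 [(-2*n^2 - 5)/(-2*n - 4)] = 13/(n^3 + 6*n^2 + 12*n + 8)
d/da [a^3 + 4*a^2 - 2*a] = 3*a^2 + 8*a - 2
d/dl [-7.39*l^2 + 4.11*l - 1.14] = 4.11 - 14.78*l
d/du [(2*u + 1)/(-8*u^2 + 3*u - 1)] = (16*u^2 + 16*u - 5)/(64*u^4 - 48*u^3 + 25*u^2 - 6*u + 1)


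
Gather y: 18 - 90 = -72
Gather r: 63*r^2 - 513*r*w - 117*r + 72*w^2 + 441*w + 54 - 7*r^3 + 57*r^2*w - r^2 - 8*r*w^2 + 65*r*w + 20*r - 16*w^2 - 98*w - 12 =-7*r^3 + r^2*(57*w + 62) + r*(-8*w^2 - 448*w - 97) + 56*w^2 + 343*w + 42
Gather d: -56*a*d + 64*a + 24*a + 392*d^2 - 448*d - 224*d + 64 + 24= 88*a + 392*d^2 + d*(-56*a - 672) + 88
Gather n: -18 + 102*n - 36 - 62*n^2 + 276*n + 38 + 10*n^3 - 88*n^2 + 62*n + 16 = 10*n^3 - 150*n^2 + 440*n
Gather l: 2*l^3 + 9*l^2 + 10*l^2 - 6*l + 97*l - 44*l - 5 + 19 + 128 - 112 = 2*l^3 + 19*l^2 + 47*l + 30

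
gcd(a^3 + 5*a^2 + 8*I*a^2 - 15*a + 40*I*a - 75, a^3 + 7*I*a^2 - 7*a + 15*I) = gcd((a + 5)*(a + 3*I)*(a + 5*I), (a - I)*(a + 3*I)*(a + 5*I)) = a^2 + 8*I*a - 15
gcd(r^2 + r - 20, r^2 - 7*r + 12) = r - 4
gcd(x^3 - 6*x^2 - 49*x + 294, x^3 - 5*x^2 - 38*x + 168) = x - 7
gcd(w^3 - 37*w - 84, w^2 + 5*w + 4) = w + 4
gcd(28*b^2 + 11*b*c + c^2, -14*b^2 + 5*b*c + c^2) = 7*b + c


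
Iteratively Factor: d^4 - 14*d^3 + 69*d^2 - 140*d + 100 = (d - 2)*(d^3 - 12*d^2 + 45*d - 50) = (d - 2)^2*(d^2 - 10*d + 25) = (d - 5)*(d - 2)^2*(d - 5)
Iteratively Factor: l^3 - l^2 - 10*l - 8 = (l + 2)*(l^2 - 3*l - 4) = (l - 4)*(l + 2)*(l + 1)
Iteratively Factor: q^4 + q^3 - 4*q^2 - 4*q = (q + 2)*(q^3 - q^2 - 2*q) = (q - 2)*(q + 2)*(q^2 + q) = q*(q - 2)*(q + 2)*(q + 1)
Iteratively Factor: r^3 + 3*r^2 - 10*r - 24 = (r + 2)*(r^2 + r - 12) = (r - 3)*(r + 2)*(r + 4)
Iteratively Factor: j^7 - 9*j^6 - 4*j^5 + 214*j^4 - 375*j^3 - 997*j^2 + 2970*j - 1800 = (j + 4)*(j^6 - 13*j^5 + 48*j^4 + 22*j^3 - 463*j^2 + 855*j - 450) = (j + 3)*(j + 4)*(j^5 - 16*j^4 + 96*j^3 - 266*j^2 + 335*j - 150) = (j - 2)*(j + 3)*(j + 4)*(j^4 - 14*j^3 + 68*j^2 - 130*j + 75) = (j - 5)*(j - 2)*(j + 3)*(j + 4)*(j^3 - 9*j^2 + 23*j - 15) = (j - 5)*(j - 2)*(j - 1)*(j + 3)*(j + 4)*(j^2 - 8*j + 15) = (j - 5)*(j - 3)*(j - 2)*(j - 1)*(j + 3)*(j + 4)*(j - 5)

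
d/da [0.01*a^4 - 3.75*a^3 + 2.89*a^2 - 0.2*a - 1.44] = 0.04*a^3 - 11.25*a^2 + 5.78*a - 0.2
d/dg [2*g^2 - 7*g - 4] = 4*g - 7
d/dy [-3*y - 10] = -3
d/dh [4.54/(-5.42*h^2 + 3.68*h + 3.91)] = (49.2136*h - 16.7072)/(-5.42*h^2 + 3.68*h + 3.91)^2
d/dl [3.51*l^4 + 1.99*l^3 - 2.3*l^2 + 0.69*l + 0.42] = 14.04*l^3 + 5.97*l^2 - 4.6*l + 0.69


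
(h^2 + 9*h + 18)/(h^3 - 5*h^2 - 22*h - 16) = (h^2 + 9*h + 18)/(h^3 - 5*h^2 - 22*h - 16)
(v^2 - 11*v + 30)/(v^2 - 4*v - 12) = (v - 5)/(v + 2)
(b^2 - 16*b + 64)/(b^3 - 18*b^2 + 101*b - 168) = (b - 8)/(b^2 - 10*b + 21)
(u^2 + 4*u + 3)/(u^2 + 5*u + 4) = (u + 3)/(u + 4)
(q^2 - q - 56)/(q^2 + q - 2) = (q^2 - q - 56)/(q^2 + q - 2)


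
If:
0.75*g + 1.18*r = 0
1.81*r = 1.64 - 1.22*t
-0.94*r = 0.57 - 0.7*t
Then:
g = -0.30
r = 0.19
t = 1.07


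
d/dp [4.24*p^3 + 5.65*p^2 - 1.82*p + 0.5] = 12.72*p^2 + 11.3*p - 1.82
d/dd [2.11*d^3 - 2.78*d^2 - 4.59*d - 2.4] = 6.33*d^2 - 5.56*d - 4.59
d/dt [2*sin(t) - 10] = 2*cos(t)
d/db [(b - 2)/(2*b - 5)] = -1/(2*b - 5)^2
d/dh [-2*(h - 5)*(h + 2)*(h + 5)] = -6*h^2 - 8*h + 50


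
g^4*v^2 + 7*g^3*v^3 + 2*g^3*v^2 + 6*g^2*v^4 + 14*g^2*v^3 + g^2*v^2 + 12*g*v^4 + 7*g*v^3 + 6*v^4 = (g + v)*(g + 6*v)*(g*v + v)^2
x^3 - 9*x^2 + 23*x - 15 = (x - 5)*(x - 3)*(x - 1)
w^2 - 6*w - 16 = (w - 8)*(w + 2)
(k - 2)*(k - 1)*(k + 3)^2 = k^4 + 3*k^3 - 7*k^2 - 15*k + 18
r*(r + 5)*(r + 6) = r^3 + 11*r^2 + 30*r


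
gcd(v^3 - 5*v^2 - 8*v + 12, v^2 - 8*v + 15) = 1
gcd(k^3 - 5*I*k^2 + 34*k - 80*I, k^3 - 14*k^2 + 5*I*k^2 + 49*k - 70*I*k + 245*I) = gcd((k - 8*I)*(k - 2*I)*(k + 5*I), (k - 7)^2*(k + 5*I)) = k + 5*I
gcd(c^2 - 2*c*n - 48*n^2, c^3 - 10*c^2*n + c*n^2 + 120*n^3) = c - 8*n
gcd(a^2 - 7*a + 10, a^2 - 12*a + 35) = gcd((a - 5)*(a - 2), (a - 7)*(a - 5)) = a - 5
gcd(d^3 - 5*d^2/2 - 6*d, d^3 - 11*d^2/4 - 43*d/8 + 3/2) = d^2 - 5*d/2 - 6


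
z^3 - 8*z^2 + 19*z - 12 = (z - 4)*(z - 3)*(z - 1)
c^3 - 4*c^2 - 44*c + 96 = (c - 8)*(c - 2)*(c + 6)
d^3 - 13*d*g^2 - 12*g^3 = (d - 4*g)*(d + g)*(d + 3*g)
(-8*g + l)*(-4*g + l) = 32*g^2 - 12*g*l + l^2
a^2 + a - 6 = (a - 2)*(a + 3)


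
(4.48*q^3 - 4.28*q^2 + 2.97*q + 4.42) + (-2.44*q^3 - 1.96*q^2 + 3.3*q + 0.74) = 2.04*q^3 - 6.24*q^2 + 6.27*q + 5.16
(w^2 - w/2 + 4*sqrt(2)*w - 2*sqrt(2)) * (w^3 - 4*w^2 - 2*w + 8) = w^5 - 9*w^4/2 + 4*sqrt(2)*w^4 - 18*sqrt(2)*w^3 + 9*w^2 - 4*w + 36*sqrt(2)*w - 16*sqrt(2)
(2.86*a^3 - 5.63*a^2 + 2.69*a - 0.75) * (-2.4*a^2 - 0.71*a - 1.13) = -6.864*a^5 + 11.4814*a^4 - 5.6905*a^3 + 6.252*a^2 - 2.5072*a + 0.8475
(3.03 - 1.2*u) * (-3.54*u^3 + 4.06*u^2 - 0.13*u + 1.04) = 4.248*u^4 - 15.5982*u^3 + 12.4578*u^2 - 1.6419*u + 3.1512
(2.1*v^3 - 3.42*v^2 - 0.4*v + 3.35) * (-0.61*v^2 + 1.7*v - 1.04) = -1.281*v^5 + 5.6562*v^4 - 7.754*v^3 + 0.8333*v^2 + 6.111*v - 3.484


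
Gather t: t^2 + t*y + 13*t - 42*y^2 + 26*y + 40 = t^2 + t*(y + 13) - 42*y^2 + 26*y + 40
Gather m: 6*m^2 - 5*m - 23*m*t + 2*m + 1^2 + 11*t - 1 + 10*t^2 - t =6*m^2 + m*(-23*t - 3) + 10*t^2 + 10*t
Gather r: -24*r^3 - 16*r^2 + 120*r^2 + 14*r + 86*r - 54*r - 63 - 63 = -24*r^3 + 104*r^2 + 46*r - 126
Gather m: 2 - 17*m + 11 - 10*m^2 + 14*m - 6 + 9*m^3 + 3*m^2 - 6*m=9*m^3 - 7*m^2 - 9*m + 7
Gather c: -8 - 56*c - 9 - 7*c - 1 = -63*c - 18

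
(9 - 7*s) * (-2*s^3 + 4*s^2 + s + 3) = 14*s^4 - 46*s^3 + 29*s^2 - 12*s + 27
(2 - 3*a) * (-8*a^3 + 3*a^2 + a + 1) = 24*a^4 - 25*a^3 + 3*a^2 - a + 2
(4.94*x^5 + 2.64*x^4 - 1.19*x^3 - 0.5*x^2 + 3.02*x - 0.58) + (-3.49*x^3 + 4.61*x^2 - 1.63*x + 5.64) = 4.94*x^5 + 2.64*x^4 - 4.68*x^3 + 4.11*x^2 + 1.39*x + 5.06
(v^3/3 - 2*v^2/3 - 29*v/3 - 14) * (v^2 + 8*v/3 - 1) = v^5/3 + 2*v^4/9 - 106*v^3/9 - 352*v^2/9 - 83*v/3 + 14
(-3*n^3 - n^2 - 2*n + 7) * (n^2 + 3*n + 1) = -3*n^5 - 10*n^4 - 8*n^3 + 19*n + 7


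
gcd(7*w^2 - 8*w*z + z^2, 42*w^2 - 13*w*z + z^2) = -7*w + z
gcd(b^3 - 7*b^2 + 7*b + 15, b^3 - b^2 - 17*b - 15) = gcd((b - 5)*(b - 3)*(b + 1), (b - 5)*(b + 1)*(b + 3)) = b^2 - 4*b - 5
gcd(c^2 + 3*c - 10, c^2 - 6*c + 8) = c - 2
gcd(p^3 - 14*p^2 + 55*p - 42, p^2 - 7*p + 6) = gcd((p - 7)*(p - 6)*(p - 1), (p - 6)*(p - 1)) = p^2 - 7*p + 6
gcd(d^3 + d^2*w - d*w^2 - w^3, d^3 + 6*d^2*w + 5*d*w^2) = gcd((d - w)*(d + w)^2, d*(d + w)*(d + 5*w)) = d + w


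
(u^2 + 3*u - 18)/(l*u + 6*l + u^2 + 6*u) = (u - 3)/(l + u)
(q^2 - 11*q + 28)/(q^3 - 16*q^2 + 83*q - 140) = 1/(q - 5)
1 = 1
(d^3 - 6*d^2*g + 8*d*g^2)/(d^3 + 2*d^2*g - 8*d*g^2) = (d - 4*g)/(d + 4*g)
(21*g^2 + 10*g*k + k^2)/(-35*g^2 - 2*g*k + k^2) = (-21*g^2 - 10*g*k - k^2)/(35*g^2 + 2*g*k - k^2)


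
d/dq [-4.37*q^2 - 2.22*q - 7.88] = -8.74*q - 2.22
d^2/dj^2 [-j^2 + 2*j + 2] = -2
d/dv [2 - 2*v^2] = -4*v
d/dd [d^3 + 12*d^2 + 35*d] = 3*d^2 + 24*d + 35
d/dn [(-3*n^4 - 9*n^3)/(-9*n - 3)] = n^2*(9*n^2 + 22*n + 9)/(9*n^2 + 6*n + 1)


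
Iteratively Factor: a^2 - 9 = (a - 3)*(a + 3)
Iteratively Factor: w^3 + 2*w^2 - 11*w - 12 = (w + 4)*(w^2 - 2*w - 3) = (w - 3)*(w + 4)*(w + 1)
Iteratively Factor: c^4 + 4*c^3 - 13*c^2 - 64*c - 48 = (c + 3)*(c^3 + c^2 - 16*c - 16) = (c + 1)*(c + 3)*(c^2 - 16) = (c - 4)*(c + 1)*(c + 3)*(c + 4)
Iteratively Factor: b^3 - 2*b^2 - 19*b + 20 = (b - 1)*(b^2 - b - 20) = (b - 1)*(b + 4)*(b - 5)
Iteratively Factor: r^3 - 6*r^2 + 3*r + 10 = (r - 5)*(r^2 - r - 2) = (r - 5)*(r + 1)*(r - 2)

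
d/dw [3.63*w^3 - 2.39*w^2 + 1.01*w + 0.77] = 10.89*w^2 - 4.78*w + 1.01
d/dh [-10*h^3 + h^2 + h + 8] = -30*h^2 + 2*h + 1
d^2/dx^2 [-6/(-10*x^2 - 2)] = 30*(15*x^2 - 1)/(5*x^2 + 1)^3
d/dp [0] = 0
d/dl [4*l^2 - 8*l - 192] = 8*l - 8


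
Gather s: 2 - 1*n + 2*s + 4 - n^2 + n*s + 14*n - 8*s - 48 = -n^2 + 13*n + s*(n - 6) - 42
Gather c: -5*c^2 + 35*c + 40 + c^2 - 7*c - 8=-4*c^2 + 28*c + 32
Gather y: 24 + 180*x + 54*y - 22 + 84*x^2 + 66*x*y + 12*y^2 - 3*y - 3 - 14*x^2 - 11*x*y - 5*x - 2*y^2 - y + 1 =70*x^2 + 175*x + 10*y^2 + y*(55*x + 50)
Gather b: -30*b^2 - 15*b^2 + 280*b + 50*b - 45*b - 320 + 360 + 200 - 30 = -45*b^2 + 285*b + 210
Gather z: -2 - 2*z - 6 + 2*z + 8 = 0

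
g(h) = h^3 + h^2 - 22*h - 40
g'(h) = 3*h^2 + 2*h - 22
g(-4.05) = -0.93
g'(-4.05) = 19.11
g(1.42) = -66.36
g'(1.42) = -13.11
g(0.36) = -47.74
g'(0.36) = -20.89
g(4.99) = -0.63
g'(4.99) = 62.68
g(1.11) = -61.82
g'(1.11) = -16.08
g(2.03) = -72.17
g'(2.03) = -5.58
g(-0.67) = -25.11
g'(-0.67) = -21.99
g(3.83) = -53.41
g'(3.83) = 29.67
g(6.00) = 80.00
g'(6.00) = 98.00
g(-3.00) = 8.00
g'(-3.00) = -1.00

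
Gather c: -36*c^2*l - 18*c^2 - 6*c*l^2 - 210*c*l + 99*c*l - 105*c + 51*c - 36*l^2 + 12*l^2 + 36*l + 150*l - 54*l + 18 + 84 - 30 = c^2*(-36*l - 18) + c*(-6*l^2 - 111*l - 54) - 24*l^2 + 132*l + 72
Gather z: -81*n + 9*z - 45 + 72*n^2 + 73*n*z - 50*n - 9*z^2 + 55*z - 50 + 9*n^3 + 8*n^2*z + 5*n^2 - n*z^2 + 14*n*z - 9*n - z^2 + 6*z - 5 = 9*n^3 + 77*n^2 - 140*n + z^2*(-n - 10) + z*(8*n^2 + 87*n + 70) - 100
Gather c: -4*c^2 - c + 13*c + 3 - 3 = -4*c^2 + 12*c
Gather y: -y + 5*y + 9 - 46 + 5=4*y - 32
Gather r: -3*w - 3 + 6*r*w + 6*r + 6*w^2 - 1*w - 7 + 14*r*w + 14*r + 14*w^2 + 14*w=r*(20*w + 20) + 20*w^2 + 10*w - 10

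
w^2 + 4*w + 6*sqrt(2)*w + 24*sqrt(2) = (w + 4)*(w + 6*sqrt(2))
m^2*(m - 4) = m^3 - 4*m^2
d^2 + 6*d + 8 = (d + 2)*(d + 4)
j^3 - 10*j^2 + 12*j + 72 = (j - 6)^2*(j + 2)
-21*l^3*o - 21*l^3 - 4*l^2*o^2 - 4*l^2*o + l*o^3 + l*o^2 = (-7*l + o)*(3*l + o)*(l*o + l)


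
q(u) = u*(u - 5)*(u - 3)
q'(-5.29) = 183.59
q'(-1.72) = 51.40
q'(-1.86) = 55.14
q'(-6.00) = 219.00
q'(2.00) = -5.00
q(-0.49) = -9.39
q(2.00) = 6.00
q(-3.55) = -198.81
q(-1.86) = -62.01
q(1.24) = 8.21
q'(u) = u*(u - 5) + u*(u - 3) + (u - 5)*(u - 3) = 3*u^2 - 16*u + 15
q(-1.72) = -54.56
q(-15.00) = -5400.00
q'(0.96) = 2.40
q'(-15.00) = 930.00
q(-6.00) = -594.00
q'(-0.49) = 23.56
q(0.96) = 7.91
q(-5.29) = -451.26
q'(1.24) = -0.23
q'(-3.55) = 109.61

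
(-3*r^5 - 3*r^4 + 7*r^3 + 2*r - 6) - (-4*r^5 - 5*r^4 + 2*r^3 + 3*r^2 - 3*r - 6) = r^5 + 2*r^4 + 5*r^3 - 3*r^2 + 5*r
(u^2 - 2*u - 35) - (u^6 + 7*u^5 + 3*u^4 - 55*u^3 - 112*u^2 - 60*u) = -u^6 - 7*u^5 - 3*u^4 + 55*u^3 + 113*u^2 + 58*u - 35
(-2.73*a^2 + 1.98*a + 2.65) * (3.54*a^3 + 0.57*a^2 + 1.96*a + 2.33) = -9.6642*a^5 + 5.4531*a^4 + 5.1588*a^3 - 0.969600000000001*a^2 + 9.8074*a + 6.1745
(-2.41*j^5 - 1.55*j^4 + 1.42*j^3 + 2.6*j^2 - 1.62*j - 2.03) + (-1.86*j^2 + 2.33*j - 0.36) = -2.41*j^5 - 1.55*j^4 + 1.42*j^3 + 0.74*j^2 + 0.71*j - 2.39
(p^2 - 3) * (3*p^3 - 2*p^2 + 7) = 3*p^5 - 2*p^4 - 9*p^3 + 13*p^2 - 21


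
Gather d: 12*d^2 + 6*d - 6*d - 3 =12*d^2 - 3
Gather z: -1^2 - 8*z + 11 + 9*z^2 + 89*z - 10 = 9*z^2 + 81*z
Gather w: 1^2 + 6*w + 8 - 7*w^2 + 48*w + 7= -7*w^2 + 54*w + 16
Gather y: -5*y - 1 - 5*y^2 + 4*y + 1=-5*y^2 - y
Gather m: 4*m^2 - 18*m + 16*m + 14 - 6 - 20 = 4*m^2 - 2*m - 12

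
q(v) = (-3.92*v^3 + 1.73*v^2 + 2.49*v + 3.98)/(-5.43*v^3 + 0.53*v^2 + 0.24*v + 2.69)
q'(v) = (-11.76*v^2 + 3.46*v + 2.49)/(-5.43*v^3 + 0.53*v^2 + 0.24*v + 2.69) + (16.29*v^2 - 1.06*v - 0.24)*(-3.92*v^3 + 1.73*v^2 + 2.49*v + 3.98)/(-5.43*v^3 + 0.53*v^2 + 0.24*v + 2.69)^2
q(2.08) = 0.43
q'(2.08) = 0.28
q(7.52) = 0.68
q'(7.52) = 0.01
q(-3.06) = 0.77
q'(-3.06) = 0.01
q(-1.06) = 0.84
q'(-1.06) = 0.18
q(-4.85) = 0.76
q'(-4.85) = 0.00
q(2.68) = 0.54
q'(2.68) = 0.12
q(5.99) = 0.67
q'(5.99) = 0.01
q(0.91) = -6.35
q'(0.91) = 110.19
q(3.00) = 0.57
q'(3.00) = 0.08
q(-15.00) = 0.74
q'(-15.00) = 0.00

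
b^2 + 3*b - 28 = (b - 4)*(b + 7)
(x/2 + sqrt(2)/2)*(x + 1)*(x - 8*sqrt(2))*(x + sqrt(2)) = x^4/2 - 3*sqrt(2)*x^3 + x^3/2 - 15*x^2 - 3*sqrt(2)*x^2 - 15*x - 8*sqrt(2)*x - 8*sqrt(2)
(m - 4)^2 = m^2 - 8*m + 16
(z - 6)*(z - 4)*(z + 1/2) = z^3 - 19*z^2/2 + 19*z + 12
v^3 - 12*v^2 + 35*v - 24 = (v - 8)*(v - 3)*(v - 1)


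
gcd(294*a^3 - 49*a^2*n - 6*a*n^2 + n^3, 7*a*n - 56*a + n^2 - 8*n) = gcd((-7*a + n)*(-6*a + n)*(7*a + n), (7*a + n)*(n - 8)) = 7*a + n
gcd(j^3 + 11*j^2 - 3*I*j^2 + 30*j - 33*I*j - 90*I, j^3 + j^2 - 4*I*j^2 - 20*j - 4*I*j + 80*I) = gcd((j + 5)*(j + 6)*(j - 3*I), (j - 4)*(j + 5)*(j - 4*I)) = j + 5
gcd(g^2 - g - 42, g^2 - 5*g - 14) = g - 7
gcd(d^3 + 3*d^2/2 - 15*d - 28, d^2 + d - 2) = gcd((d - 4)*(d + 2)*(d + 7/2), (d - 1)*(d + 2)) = d + 2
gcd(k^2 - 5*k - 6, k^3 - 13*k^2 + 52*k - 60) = k - 6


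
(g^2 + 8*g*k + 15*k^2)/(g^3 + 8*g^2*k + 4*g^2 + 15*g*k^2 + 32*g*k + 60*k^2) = 1/(g + 4)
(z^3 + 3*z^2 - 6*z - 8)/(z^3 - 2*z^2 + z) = (z^3 + 3*z^2 - 6*z - 8)/(z*(z^2 - 2*z + 1))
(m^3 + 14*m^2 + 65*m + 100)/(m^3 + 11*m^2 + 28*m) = (m^2 + 10*m + 25)/(m*(m + 7))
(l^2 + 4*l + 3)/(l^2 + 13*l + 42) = (l^2 + 4*l + 3)/(l^2 + 13*l + 42)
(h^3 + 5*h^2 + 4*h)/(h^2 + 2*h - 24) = h*(h^2 + 5*h + 4)/(h^2 + 2*h - 24)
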